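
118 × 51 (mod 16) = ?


118 × 51 = 6018
6018 mod 16 = 2


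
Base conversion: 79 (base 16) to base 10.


79 (base 16) = 121 (decimal)
121 (decimal) = 121 (base 10)


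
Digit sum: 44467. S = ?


4 + 4 + 4 + 6 + 7 = 25


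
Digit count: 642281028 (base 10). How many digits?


642281028 has 9 digits in base 10
floor(log10(642281028)) + 1 = floor(8.8077) + 1 = 9

9 digits (base 10)


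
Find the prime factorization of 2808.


2808 / 2 = 1404
1404 / 2 = 702
702 / 2 = 351
351 / 3 = 117
117 / 3 = 39
39 / 3 = 13
13 / 13 = 1
2808 = 2^3 × 3^3 × 13


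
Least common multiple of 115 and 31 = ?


GCD(115, 31) = 1
LCM = 115*31/1 = 3565/1 = 3565

LCM = 3565


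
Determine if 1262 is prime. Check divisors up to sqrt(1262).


1262 / 2 = 631 (exact division)
1262 is NOT prime.

No, 1262 is not prime


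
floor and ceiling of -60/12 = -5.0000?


-60/12 = -5.0000
floor = -5
ceil = -5

floor = -5, ceil = -5


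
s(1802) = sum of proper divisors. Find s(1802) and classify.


Proper divisors: 1, 2, 17, 34, 53, 106, 901
Sum = 1 + 2 + 17 + 34 + 53 + 106 + 901 = 1114
1114 < 1802 → deficient

s(1802) = 1114 (deficient)


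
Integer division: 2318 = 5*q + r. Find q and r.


2318 = 5 * 463 + 3
Check: 2315 + 3 = 2318

q = 463, r = 3


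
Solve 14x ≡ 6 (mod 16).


GCD(14, 16) = 2 divides 6
Divide: 7x ≡ 3 (mod 8)
x ≡ 5 (mod 8)


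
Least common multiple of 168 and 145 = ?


GCD(168, 145) = 1
LCM = 168*145/1 = 24360/1 = 24360

LCM = 24360


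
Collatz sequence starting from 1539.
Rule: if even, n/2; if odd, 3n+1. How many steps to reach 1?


1539 → 4618 → 2309 → 6928 → 3464 → 1732 → 866 → 433 → 1300 → 650 → 325 → 976 → 488 → 244 → 122 → 61 → 184 → 92 → 46 → 23 → 70 → 35 → 106 → 53 → 160 → 80 → 40 → 20 → 10 → 5 → 16 → 8 → 4 → 2 → 1
Total steps = 34

34 steps


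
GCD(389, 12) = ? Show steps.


389 = 32 * 12 + 5
12 = 2 * 5 + 2
5 = 2 * 2 + 1
2 = 2 * 1 + 0
GCD = 1


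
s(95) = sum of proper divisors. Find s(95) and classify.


Proper divisors: 1, 5, 19
Sum = 1 + 5 + 19 = 25
25 < 95 → deficient

s(95) = 25 (deficient)


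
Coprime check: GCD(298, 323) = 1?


Euclidean algorithm:
323 = 1 * 298 + 25
298 = 11 * 25 + 23
25 = 1 * 23 + 2
23 = 11 * 2 + 1
2 = 2 * 1 + 0
GCD(298, 323) = 1

Yes, coprime (GCD = 1)


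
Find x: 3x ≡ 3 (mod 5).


GCD(3, 5) = 1, unique solution
a^(-1) mod 5 = 2
x = 2 * 3 mod 5 = 1

x ≡ 1 (mod 5)


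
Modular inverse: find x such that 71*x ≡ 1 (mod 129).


Use the extended Euclidean algorithm on (129, 71); each row r = 129*s + 71*t:
r=129, s=1, t=0
r=71, s=0, t=1
q=1: r=58, s=1, t=-1   [129*(1) + 71*(-1) = 58]
q=1: r=13, s=-1, t=2   [129*(-1) + 71*(2) = 13]
q=4: r=6, s=5, t=-9   [129*(5) + 71*(-9) = 6]
q=2: r=1, s=-11, t=20   [129*(-11) + 71*(20) = 1]
q=6: r=0, s=71, t=-129   [129*(71) + 71*(-129) = 0]
GCD = 1 with t = 20, so 71*(20) ≡ 1 (mod 129)
Inverse = 20 mod 129 = 20
Check: 71 * 20 = 1420 ≡ 1 (mod 129)

71^(-1) ≡ 20 (mod 129)


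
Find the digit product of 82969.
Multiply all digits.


8 × 2 × 9 × 6 × 9 = 7776


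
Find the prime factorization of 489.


489 / 3 = 163
163 / 163 = 1
489 = 3 × 163


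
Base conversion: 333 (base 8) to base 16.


333 (base 8) = 219 (decimal)
219 (decimal) = DB (base 16)


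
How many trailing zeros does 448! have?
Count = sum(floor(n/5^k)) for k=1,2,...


floor(448/5) = 89
floor(448/25) = 17
floor(448/125) = 3
Total = 109

109 trailing zeros


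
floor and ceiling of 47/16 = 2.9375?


47/16 = 2.9375
floor = 2
ceil = 3

floor = 2, ceil = 3


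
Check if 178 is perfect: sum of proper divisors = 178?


Proper divisors of 178: 1, 2, 89
Sum = 1 + 2 + 89 = 92

No, 178 is not perfect (92 ≠ 178)


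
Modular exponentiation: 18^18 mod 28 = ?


18^1 mod 28 = 18
18^2 mod 28 = 16
18^3 mod 28 = 8
18^4 mod 28 = 4
18^5 mod 28 = 16
18^6 mod 28 = 8
18^7 mod 28 = 4
18^8 mod 28 = 16
18^9 mod 28 = 8
18^10 mod 28 = 4
18^11 mod 28 = 16
18^12 mod 28 = 8
18^13 mod 28 = 4
18^14 mod 28 = 16
18^15 mod 28 = 8
18^16 mod 28 = 4
18^17 mod 28 = 16
18^18 mod 28 = 8


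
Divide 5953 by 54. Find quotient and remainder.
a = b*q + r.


5953 = 54 * 110 + 13
Check: 5940 + 13 = 5953

q = 110, r = 13


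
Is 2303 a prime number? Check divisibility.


2303 / 7 = 329 (exact division)
2303 is NOT prime.

No, 2303 is not prime


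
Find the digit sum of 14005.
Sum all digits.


1 + 4 + 0 + 0 + 5 = 10


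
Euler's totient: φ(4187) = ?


4187 = 53 × 79
Prime factors: 53, 79
φ(4187) = 4187 × (1-1/53) × (1-1/79)
= 4187 × 52/53 × 78/79 = 4056

φ(4187) = 4056


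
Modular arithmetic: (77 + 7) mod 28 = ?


77 + 7 = 84
84 mod 28 = 0


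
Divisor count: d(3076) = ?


3076 = 2^2 × 769^1
d(3076) = (2+1) × (1+1) = 6

6 divisors


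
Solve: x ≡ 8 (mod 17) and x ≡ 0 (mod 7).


M = 17*7 = 119
M1 = M/17 = 7, M2 = M/7 = 17
M1^(-1) mod 17 = 5, M2^(-1) mod 7 = 5
x = 8*7*5 + 0*17*5 = 280
280 mod 119 = 42
Check: 42 mod 17 = 8 ✓, 42 mod 7 = 0 ✓

x ≡ 42 (mod 119)


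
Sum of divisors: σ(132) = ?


Divisors of 132: 1, 2, 3, 4, 6, 11, 12, 22, 33, 44, 66, 132
Sum = 1 + 2 + 3 + 4 + 6 + 11 + 12 + 22 + 33 + 44 + 66 + 132 = 336

σ(132) = 336


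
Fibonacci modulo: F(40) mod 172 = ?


F(k) mod 172 for k=1..40:
1, 1, 2, 3, 5, 8, 13, 21, 34, 55, 89, 144, 61, 33, 94, 127, 49, 4, 53, 57, 110, 167, 105, 100, 33, 133, 166, 127, 121, 76, 25, 101, 126, 55, 9, 64, 73, 137, 38, 3
F(40) mod 172 = 3


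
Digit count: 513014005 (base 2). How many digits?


513014005 in base 2 = 11110100100111111100011110101
Number of digits = 29

29 digits (base 2)


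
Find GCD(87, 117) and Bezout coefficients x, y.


Tabular extended Euclidean (each row: r = 87*s + 117*t):
r=87, s=1, t=0
r=117, s=0, t=1
q=0: r=87, s=1, t=0   [87*(1) + 117*(0) = 87]
q=1: r=30, s=-1, t=1   [87*(-1) + 117*(1) = 30]
q=2: r=27, s=3, t=-2   [87*(3) + 117*(-2) = 27]
q=1: r=3, s=-4, t=3   [87*(-4) + 117*(3) = 3]
q=9: r=0, s=39, t=-29   [87*(39) + 117*(-29) = 0]
GCD = 3; from the row with r=3: x=-4, y=3
Check: 87*(-4) + 117*(3) = -348 + 351 = 3

GCD = 3, x = -4, y = 3


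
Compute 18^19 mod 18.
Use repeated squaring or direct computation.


18^1 mod 18 = 0
18^2 mod 18 = 0
18^3 mod 18 = 0
18^4 mod 18 = 0
18^5 mod 18 = 0
18^6 mod 18 = 0
18^7 mod 18 = 0
18^8 mod 18 = 0
18^9 mod 18 = 0
18^10 mod 18 = 0
18^11 mod 18 = 0
18^12 mod 18 = 0
18^13 mod 18 = 0
18^14 mod 18 = 0
18^15 mod 18 = 0
18^16 mod 18 = 0
18^17 mod 18 = 0
18^18 mod 18 = 0
18^19 mod 18 = 0


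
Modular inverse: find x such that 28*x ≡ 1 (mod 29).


Use the extended Euclidean algorithm on (29, 28); each row r = 29*s + 28*t:
r=29, s=1, t=0
r=28, s=0, t=1
q=1: r=1, s=1, t=-1   [29*(1) + 28*(-1) = 1]
q=28: r=0, s=-28, t=29   [29*(-28) + 28*(29) = 0]
GCD = 1 with t = -1, so 28*(-1) ≡ 1 (mod 29)
Inverse = -1 mod 29 = 28
Check: 28 * 28 = 784 ≡ 1 (mod 29)

28^(-1) ≡ 28 (mod 29)


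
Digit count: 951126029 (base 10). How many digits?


951126029 has 9 digits in base 10
floor(log10(951126029)) + 1 = floor(8.9782) + 1 = 9

9 digits (base 10)


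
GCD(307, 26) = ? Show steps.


307 = 11 * 26 + 21
26 = 1 * 21 + 5
21 = 4 * 5 + 1
5 = 5 * 1 + 0
GCD = 1


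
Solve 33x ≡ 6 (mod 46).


GCD(33, 46) = 1, unique solution
a^(-1) mod 46 = 7
x = 7 * 6 mod 46 = 42

x ≡ 42 (mod 46)


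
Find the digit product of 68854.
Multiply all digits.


6 × 8 × 8 × 5 × 4 = 7680


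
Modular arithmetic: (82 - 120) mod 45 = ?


82 - 120 = -38
-38 mod 45 = 7


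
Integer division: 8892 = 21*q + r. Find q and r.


8892 = 21 * 423 + 9
Check: 8883 + 9 = 8892

q = 423, r = 9


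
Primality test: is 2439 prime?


2439 / 3 = 813 (exact division)
2439 is NOT prime.

No, 2439 is not prime


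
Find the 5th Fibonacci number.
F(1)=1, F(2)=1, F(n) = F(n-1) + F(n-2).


Sequence: 1, 1, 2, 3, 5
F(5) = 5


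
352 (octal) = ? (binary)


352 (base 8) = 234 (decimal)
234 (decimal) = 11101010 (base 2)


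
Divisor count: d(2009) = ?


2009 = 7^2 × 41^1
d(2009) = (2+1) × (1+1) = 6

6 divisors


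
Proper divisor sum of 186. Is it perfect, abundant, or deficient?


Proper divisors: 1, 2, 3, 6, 31, 62, 93
Sum = 1 + 2 + 3 + 6 + 31 + 62 + 93 = 198
198 > 186 → abundant

s(186) = 198 (abundant)


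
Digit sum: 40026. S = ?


4 + 0 + 0 + 2 + 6 = 12


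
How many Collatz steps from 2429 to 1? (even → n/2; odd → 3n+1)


2429 → 7288 → 3644 → 1822 → 911 → 2734 → 1367 → 4102 → 2051 → 6154 → 3077 → 9232 → 4616 → 2308 → 1154 → 577 → 1732 → 866 → 433 → 1300 → 650 → 325 → 976 → 488 → 244 → 122 → 61 → 184 → 92 → 46 → 23 → 70 → 35 → 106 → 53 → 160 → 80 → 40 → 20 → 10 → 5 → 16 → 8 → 4 → 2 → 1
Total steps = 45

45 steps


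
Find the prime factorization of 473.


473 / 11 = 43
43 / 43 = 1
473 = 11 × 43


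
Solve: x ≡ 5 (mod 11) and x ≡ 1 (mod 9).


M = 11*9 = 99
M1 = M/11 = 9, M2 = M/9 = 11
M1^(-1) mod 11 = 5, M2^(-1) mod 9 = 5
x = 5*9*5 + 1*11*5 = 280
280 mod 99 = 82
Check: 82 mod 11 = 5 ✓, 82 mod 9 = 1 ✓

x ≡ 82 (mod 99)


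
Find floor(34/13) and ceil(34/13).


34/13 = 2.6154
floor = 2
ceil = 3

floor = 2, ceil = 3


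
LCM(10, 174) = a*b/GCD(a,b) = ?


GCD(10, 174) = 2
LCM = 10*174/2 = 1740/2 = 870

LCM = 870


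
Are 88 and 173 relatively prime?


Euclidean algorithm:
173 = 1 * 88 + 85
88 = 1 * 85 + 3
85 = 28 * 3 + 1
3 = 3 * 1 + 0
GCD(88, 173) = 1

Yes, coprime (GCD = 1)


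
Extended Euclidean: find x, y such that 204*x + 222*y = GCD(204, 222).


Tabular extended Euclidean (each row: r = 204*s + 222*t):
r=204, s=1, t=0
r=222, s=0, t=1
q=0: r=204, s=1, t=0   [204*(1) + 222*(0) = 204]
q=1: r=18, s=-1, t=1   [204*(-1) + 222*(1) = 18]
q=11: r=6, s=12, t=-11   [204*(12) + 222*(-11) = 6]
q=3: r=0, s=-37, t=34   [204*(-37) + 222*(34) = 0]
GCD = 6; from the row with r=6: x=12, y=-11
Check: 204*(12) + 222*(-11) = 2448 - 2442 = 6

GCD = 6, x = 12, y = -11


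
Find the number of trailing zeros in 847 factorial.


floor(847/5) = 169
floor(847/25) = 33
floor(847/125) = 6
floor(847/625) = 1
Total = 209

209 trailing zeros


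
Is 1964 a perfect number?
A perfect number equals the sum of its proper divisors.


Proper divisors of 1964: 1, 2, 4, 491, 982
Sum = 1 + 2 + 4 + 491 + 982 = 1480

No, 1964 is not perfect (1480 ≠ 1964)


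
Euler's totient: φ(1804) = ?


1804 = 2^2 × 11 × 41
Prime factors: 2, 11, 41
φ(1804) = 1804 × (1-1/2) × (1-1/11) × (1-1/41)
= 1804 × 1/2 × 10/11 × 40/41 = 800

φ(1804) = 800


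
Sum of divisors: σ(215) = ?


Divisors of 215: 1, 5, 43, 215
Sum = 1 + 5 + 43 + 215 = 264

σ(215) = 264


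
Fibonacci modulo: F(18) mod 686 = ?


F(k) mod 686 for k=1..18:
1, 1, 2, 3, 5, 8, 13, 21, 34, 55, 89, 144, 233, 377, 610, 301, 225, 526
F(18) mod 686 = 526


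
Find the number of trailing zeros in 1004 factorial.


floor(1004/5) = 200
floor(1004/25) = 40
floor(1004/125) = 8
floor(1004/625) = 1
Total = 249

249 trailing zeros


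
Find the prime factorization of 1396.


1396 / 2 = 698
698 / 2 = 349
349 / 349 = 1
1396 = 2^2 × 349


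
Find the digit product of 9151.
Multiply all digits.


9 × 1 × 5 × 1 = 45


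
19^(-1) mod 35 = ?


Use the extended Euclidean algorithm on (35, 19); each row r = 35*s + 19*t:
r=35, s=1, t=0
r=19, s=0, t=1
q=1: r=16, s=1, t=-1   [35*(1) + 19*(-1) = 16]
q=1: r=3, s=-1, t=2   [35*(-1) + 19*(2) = 3]
q=5: r=1, s=6, t=-11   [35*(6) + 19*(-11) = 1]
q=3: r=0, s=-19, t=35   [35*(-19) + 19*(35) = 0]
GCD = 1 with t = -11, so 19*(-11) ≡ 1 (mod 35)
Inverse = -11 mod 35 = 24
Check: 19 * 24 = 456 ≡ 1 (mod 35)

19^(-1) ≡ 24 (mod 35)


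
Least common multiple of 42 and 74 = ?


GCD(42, 74) = 2
LCM = 42*74/2 = 3108/2 = 1554

LCM = 1554


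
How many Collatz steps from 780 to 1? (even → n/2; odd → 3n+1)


780 → 390 → 195 → 586 → 293 → 880 → 440 → 220 → 110 → 55 → 166 → 83 → 250 → 125 → 376 → 188 → 94 → 47 → 142 → 71 → 214 → 107 → 322 → 161 → 484 → 242 → 121 → 364 → 182 → 91 → 274 → 137 → 412 → 206 → 103 → 310 → 155 → 466 → 233 → 700 → 350 → 175 → 526 → 263 → 790 → 395 → 1186 → 593 → 1780 → 890 → 445 → 1336 → 668 → 334 → 167 → 502 → 251 → 754 → 377 → 1132 → 566 → 283 → 850 → 425 → 1276 → 638 → 319 → 958 → 479 → 1438 → 719 → 2158 → 1079 → 3238 → 1619 → 4858 → 2429 → 7288 → 3644 → 1822 → 911 → 2734 → 1367 → 4102 → 2051 → 6154 → 3077 → 9232 → 4616 → 2308 → 1154 → 577 → 1732 → 866 → 433 → 1300 → 650 → 325 → 976 → 488 → 244 → 122 → 61 → 184 → 92 → 46 → 23 → 70 → 35 → 106 → 53 → 160 → 80 → 40 → 20 → 10 → 5 → 16 → 8 → 4 → 2 → 1
Total steps = 121

121 steps


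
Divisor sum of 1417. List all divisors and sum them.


Divisors of 1417: 1, 13, 109, 1417
Sum = 1 + 13 + 109 + 1417 = 1540

σ(1417) = 1540


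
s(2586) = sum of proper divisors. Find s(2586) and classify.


Proper divisors: 1, 2, 3, 6, 431, 862, 1293
Sum = 1 + 2 + 3 + 6 + 431 + 862 + 1293 = 2598
2598 > 2586 → abundant

s(2586) = 2598 (abundant)


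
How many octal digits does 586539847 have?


586539847 in base 8 = 4275361507
Number of digits = 10

10 digits (base 8)


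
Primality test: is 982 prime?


982 / 2 = 491 (exact division)
982 is NOT prime.

No, 982 is not prime


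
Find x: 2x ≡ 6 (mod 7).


GCD(2, 7) = 1, unique solution
a^(-1) mod 7 = 4
x = 4 * 6 mod 7 = 3

x ≡ 3 (mod 7)


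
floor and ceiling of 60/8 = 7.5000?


60/8 = 7.5000
floor = 7
ceil = 8

floor = 7, ceil = 8


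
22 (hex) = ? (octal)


22 (base 16) = 34 (decimal)
34 (decimal) = 42 (base 8)


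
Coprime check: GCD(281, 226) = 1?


Euclidean algorithm:
281 = 1 * 226 + 55
226 = 4 * 55 + 6
55 = 9 * 6 + 1
6 = 6 * 1 + 0
GCD(281, 226) = 1

Yes, coprime (GCD = 1)


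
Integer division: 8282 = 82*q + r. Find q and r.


8282 = 82 * 101 + 0
Check: 8282 + 0 = 8282

q = 101, r = 0


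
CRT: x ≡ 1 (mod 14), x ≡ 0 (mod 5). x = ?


M = 14*5 = 70
M1 = M/14 = 5, M2 = M/5 = 14
M1^(-1) mod 14 = 3, M2^(-1) mod 5 = 4
x = 1*5*3 + 0*14*4 = 15
15 mod 70 = 15
Check: 15 mod 14 = 1 ✓, 15 mod 5 = 0 ✓

x ≡ 15 (mod 70)


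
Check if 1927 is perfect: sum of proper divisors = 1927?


Proper divisors of 1927: 1, 41, 47
Sum = 1 + 41 + 47 = 89

No, 1927 is not perfect (89 ≠ 1927)


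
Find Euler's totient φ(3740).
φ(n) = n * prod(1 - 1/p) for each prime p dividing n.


3740 = 2^2 × 5 × 11 × 17
Prime factors: 2, 5, 11, 17
φ(3740) = 3740 × (1-1/2) × (1-1/5) × (1-1/11) × (1-1/17)
= 3740 × 1/2 × 4/5 × 10/11 × 16/17 = 1280

φ(3740) = 1280


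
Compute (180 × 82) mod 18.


180 × 82 = 14760
14760 mod 18 = 0


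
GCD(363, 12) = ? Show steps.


363 = 30 * 12 + 3
12 = 4 * 3 + 0
GCD = 3


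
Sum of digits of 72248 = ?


7 + 2 + 2 + 4 + 8 = 23


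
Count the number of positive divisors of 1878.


1878 = 2^1 × 3^1 × 313^1
d(1878) = (1+1) × (1+1) × (1+1) = 8

8 divisors


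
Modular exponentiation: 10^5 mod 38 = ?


10^1 mod 38 = 10
10^2 mod 38 = 24
10^3 mod 38 = 12
10^4 mod 38 = 6
10^5 mod 38 = 22


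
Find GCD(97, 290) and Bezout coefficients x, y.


Tabular extended Euclidean (each row: r = 97*s + 290*t):
r=97, s=1, t=0
r=290, s=0, t=1
q=0: r=97, s=1, t=0   [97*(1) + 290*(0) = 97]
q=2: r=96, s=-2, t=1   [97*(-2) + 290*(1) = 96]
q=1: r=1, s=3, t=-1   [97*(3) + 290*(-1) = 1]
q=96: r=0, s=-290, t=97   [97*(-290) + 290*(97) = 0]
GCD = 1; from the row with r=1: x=3, y=-1
Check: 97*(3) + 290*(-1) = 291 - 290 = 1

GCD = 1, x = 3, y = -1


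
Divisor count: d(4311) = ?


4311 = 3^2 × 479^1
d(4311) = (2+1) × (1+1) = 6

6 divisors


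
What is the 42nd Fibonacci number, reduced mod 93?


F(k) mod 93 for k=1..42:
1, 1, 2, 3, 5, 8, 13, 21, 34, 55, 89, 51, 47, 5, 52, 57, 16, 73, 89, 69, 65, 41, 13, 54, 67, 28, 2, 30, 32, 62, 1, 63, 64, 34, 5, 39, 44, 83, 34, 24, 58, 82
F(42) mod 93 = 82


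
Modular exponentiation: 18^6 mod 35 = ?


18^1 mod 35 = 18
18^2 mod 35 = 9
18^3 mod 35 = 22
18^4 mod 35 = 11
18^5 mod 35 = 23
18^6 mod 35 = 29


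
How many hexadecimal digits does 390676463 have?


390676463 in base 16 = 17493FEF
Number of digits = 8

8 digits (base 16)


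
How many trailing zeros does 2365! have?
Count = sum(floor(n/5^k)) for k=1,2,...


floor(2365/5) = 473
floor(2365/25) = 94
floor(2365/125) = 18
floor(2365/625) = 3
Total = 588

588 trailing zeros


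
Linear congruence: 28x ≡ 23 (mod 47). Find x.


GCD(28, 47) = 1, unique solution
a^(-1) mod 47 = 42
x = 42 * 23 mod 47 = 26

x ≡ 26 (mod 47)


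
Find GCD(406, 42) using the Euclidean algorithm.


406 = 9 * 42 + 28
42 = 1 * 28 + 14
28 = 2 * 14 + 0
GCD = 14


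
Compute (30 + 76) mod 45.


30 + 76 = 106
106 mod 45 = 16


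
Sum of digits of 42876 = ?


4 + 2 + 8 + 7 + 6 = 27


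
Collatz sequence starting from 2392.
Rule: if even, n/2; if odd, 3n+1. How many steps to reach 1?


2392 → 1196 → 598 → 299 → 898 → 449 → 1348 → 674 → 337 → 1012 → 506 → 253 → 760 → 380 → 190 → 95 → 286 → 143 → 430 → 215 → 646 → 323 → 970 → 485 → 1456 → 728 → 364 → 182 → 91 → 274 → 137 → 412 → 206 → 103 → 310 → 155 → 466 → 233 → 700 → 350 → 175 → 526 → 263 → 790 → 395 → 1186 → 593 → 1780 → 890 → 445 → 1336 → 668 → 334 → 167 → 502 → 251 → 754 → 377 → 1132 → 566 → 283 → 850 → 425 → 1276 → 638 → 319 → 958 → 479 → 1438 → 719 → 2158 → 1079 → 3238 → 1619 → 4858 → 2429 → 7288 → 3644 → 1822 → 911 → 2734 → 1367 → 4102 → 2051 → 6154 → 3077 → 9232 → 4616 → 2308 → 1154 → 577 → 1732 → 866 → 433 → 1300 → 650 → 325 → 976 → 488 → 244 → 122 → 61 → 184 → 92 → 46 → 23 → 70 → 35 → 106 → 53 → 160 → 80 → 40 → 20 → 10 → 5 → 16 → 8 → 4 → 2 → 1
Total steps = 120

120 steps


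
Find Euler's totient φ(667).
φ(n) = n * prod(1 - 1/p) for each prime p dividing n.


667 = 23 × 29
Prime factors: 23, 29
φ(667) = 667 × (1-1/23) × (1-1/29)
= 667 × 22/23 × 28/29 = 616

φ(667) = 616


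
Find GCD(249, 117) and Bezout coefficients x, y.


Tabular extended Euclidean (each row: r = 249*s + 117*t):
r=249, s=1, t=0
r=117, s=0, t=1
q=2: r=15, s=1, t=-2   [249*(1) + 117*(-2) = 15]
q=7: r=12, s=-7, t=15   [249*(-7) + 117*(15) = 12]
q=1: r=3, s=8, t=-17   [249*(8) + 117*(-17) = 3]
q=4: r=0, s=-39, t=83   [249*(-39) + 117*(83) = 0]
GCD = 3; from the row with r=3: x=8, y=-17
Check: 249*(8) + 117*(-17) = 1992 - 1989 = 3

GCD = 3, x = 8, y = -17


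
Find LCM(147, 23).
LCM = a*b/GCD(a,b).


GCD(147, 23) = 1
LCM = 147*23/1 = 3381/1 = 3381

LCM = 3381


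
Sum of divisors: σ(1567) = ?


Divisors of 1567: 1, 1567
Sum = 1 + 1567 = 1568

σ(1567) = 1568


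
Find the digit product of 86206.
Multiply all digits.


8 × 6 × 2 × 0 × 6 = 0


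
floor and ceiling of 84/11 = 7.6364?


84/11 = 7.6364
floor = 7
ceil = 8

floor = 7, ceil = 8


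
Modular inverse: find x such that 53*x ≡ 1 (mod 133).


Use the extended Euclidean algorithm on (133, 53); each row r = 133*s + 53*t:
r=133, s=1, t=0
r=53, s=0, t=1
q=2: r=27, s=1, t=-2   [133*(1) + 53*(-2) = 27]
q=1: r=26, s=-1, t=3   [133*(-1) + 53*(3) = 26]
q=1: r=1, s=2, t=-5   [133*(2) + 53*(-5) = 1]
q=26: r=0, s=-53, t=133   [133*(-53) + 53*(133) = 0]
GCD = 1 with t = -5, so 53*(-5) ≡ 1 (mod 133)
Inverse = -5 mod 133 = 128
Check: 53 * 128 = 6784 ≡ 1 (mod 133)

53^(-1) ≡ 128 (mod 133)


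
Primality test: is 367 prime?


Check divisors up to sqrt(367) = 19.1572
No divisors found.
367 is prime.

Yes, 367 is prime


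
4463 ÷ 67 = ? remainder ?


4463 = 67 * 66 + 41
Check: 4422 + 41 = 4463

q = 66, r = 41


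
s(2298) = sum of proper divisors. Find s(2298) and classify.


Proper divisors: 1, 2, 3, 6, 383, 766, 1149
Sum = 1 + 2 + 3 + 6 + 383 + 766 + 1149 = 2310
2310 > 2298 → abundant

s(2298) = 2310 (abundant)


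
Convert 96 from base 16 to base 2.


96 (base 16) = 150 (decimal)
150 (decimal) = 10010110 (base 2)


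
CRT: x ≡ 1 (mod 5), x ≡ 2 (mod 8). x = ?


M = 5*8 = 40
M1 = M/5 = 8, M2 = M/8 = 5
M1^(-1) mod 5 = 2, M2^(-1) mod 8 = 5
x = 1*8*2 + 2*5*5 = 66
66 mod 40 = 26
Check: 26 mod 5 = 1 ✓, 26 mod 8 = 2 ✓

x ≡ 26 (mod 40)


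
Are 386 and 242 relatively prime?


Euclidean algorithm:
386 = 1 * 242 + 144
242 = 1 * 144 + 98
144 = 1 * 98 + 46
98 = 2 * 46 + 6
46 = 7 * 6 + 4
6 = 1 * 4 + 2
4 = 2 * 2 + 0
GCD(386, 242) = 2

No, not coprime (GCD = 2)


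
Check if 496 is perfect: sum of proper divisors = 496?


Proper divisors of 496: 1, 2, 4, 8, 16, 31, 62, 124, 248
Sum = 1 + 2 + 4 + 8 + 16 + 31 + 62 + 124 + 248 = 496

Yes, 496 is perfect (496 = 496)


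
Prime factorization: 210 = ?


210 / 2 = 105
105 / 3 = 35
35 / 5 = 7
7 / 7 = 1
210 = 2 × 3 × 5 × 7


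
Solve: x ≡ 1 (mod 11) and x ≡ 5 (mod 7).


M = 11*7 = 77
M1 = M/11 = 7, M2 = M/7 = 11
M1^(-1) mod 11 = 8, M2^(-1) mod 7 = 2
x = 1*7*8 + 5*11*2 = 166
166 mod 77 = 12
Check: 12 mod 11 = 1 ✓, 12 mod 7 = 5 ✓

x ≡ 12 (mod 77)


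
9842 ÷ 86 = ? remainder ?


9842 = 86 * 114 + 38
Check: 9804 + 38 = 9842

q = 114, r = 38


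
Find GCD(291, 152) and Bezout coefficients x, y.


Tabular extended Euclidean (each row: r = 291*s + 152*t):
r=291, s=1, t=0
r=152, s=0, t=1
q=1: r=139, s=1, t=-1   [291*(1) + 152*(-1) = 139]
q=1: r=13, s=-1, t=2   [291*(-1) + 152*(2) = 13]
q=10: r=9, s=11, t=-21   [291*(11) + 152*(-21) = 9]
q=1: r=4, s=-12, t=23   [291*(-12) + 152*(23) = 4]
q=2: r=1, s=35, t=-67   [291*(35) + 152*(-67) = 1]
q=4: r=0, s=-152, t=291   [291*(-152) + 152*(291) = 0]
GCD = 1; from the row with r=1: x=35, y=-67
Check: 291*(35) + 152*(-67) = 10185 - 10184 = 1

GCD = 1, x = 35, y = -67


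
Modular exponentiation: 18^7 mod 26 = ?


18^1 mod 26 = 18
18^2 mod 26 = 12
18^3 mod 26 = 8
18^4 mod 26 = 14
18^5 mod 26 = 18
18^6 mod 26 = 12
18^7 mod 26 = 8


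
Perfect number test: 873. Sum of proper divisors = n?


Proper divisors of 873: 1, 3, 9, 97, 291
Sum = 1 + 3 + 9 + 97 + 291 = 401

No, 873 is not perfect (401 ≠ 873)


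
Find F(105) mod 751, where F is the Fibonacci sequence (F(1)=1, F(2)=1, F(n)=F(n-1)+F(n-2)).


F(k) mod 751 for k=1..105:
1, 1, 2, 3, 5, 8, 13, 21, 34, 55, 89, 144, 233, 377, 610, 236, 95, 331, 426, 6, 432, 438, 119, 557, 676, 482, 407, 138, 545, 683, 477, 409, 135, 544, 679, 472, 400, 121, 521, 642, 412, 303, 715, 267, 231, 498, 729, 476, 454, 179, 633, 61, 694, 4, 698, 702, 649, 600, 498, 347, 94, 441, 535, 225, 9, 234, 243, 477, 720, 446, 415, 110, 525, 635, 409, 293, 702, 244, 195, 439, 634, 322, 205, 527, 732, 508, 489, 246, 735, 230, 214, 444, 658, 351, 258, 609, 116, 725, 90, 64, 154, 218, 372, 590, 211
F(105) mod 751 = 211


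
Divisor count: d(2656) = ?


2656 = 2^5 × 83^1
d(2656) = (5+1) × (1+1) = 12

12 divisors


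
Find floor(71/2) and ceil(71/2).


71/2 = 35.5000
floor = 35
ceil = 36

floor = 35, ceil = 36


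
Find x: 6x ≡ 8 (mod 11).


GCD(6, 11) = 1, unique solution
a^(-1) mod 11 = 2
x = 2 * 8 mod 11 = 5

x ≡ 5 (mod 11)


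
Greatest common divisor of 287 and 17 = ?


287 = 16 * 17 + 15
17 = 1 * 15 + 2
15 = 7 * 2 + 1
2 = 2 * 1 + 0
GCD = 1


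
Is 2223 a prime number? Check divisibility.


2223 / 3 = 741 (exact division)
2223 is NOT prime.

No, 2223 is not prime


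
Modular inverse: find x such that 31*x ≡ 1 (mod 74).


Use the extended Euclidean algorithm on (74, 31); each row r = 74*s + 31*t:
r=74, s=1, t=0
r=31, s=0, t=1
q=2: r=12, s=1, t=-2   [74*(1) + 31*(-2) = 12]
q=2: r=7, s=-2, t=5   [74*(-2) + 31*(5) = 7]
q=1: r=5, s=3, t=-7   [74*(3) + 31*(-7) = 5]
q=1: r=2, s=-5, t=12   [74*(-5) + 31*(12) = 2]
q=2: r=1, s=13, t=-31   [74*(13) + 31*(-31) = 1]
q=2: r=0, s=-31, t=74   [74*(-31) + 31*(74) = 0]
GCD = 1 with t = -31, so 31*(-31) ≡ 1 (mod 74)
Inverse = -31 mod 74 = 43
Check: 31 * 43 = 1333 ≡ 1 (mod 74)

31^(-1) ≡ 43 (mod 74)


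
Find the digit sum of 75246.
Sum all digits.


7 + 5 + 2 + 4 + 6 = 24


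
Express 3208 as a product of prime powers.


3208 / 2 = 1604
1604 / 2 = 802
802 / 2 = 401
401 / 401 = 1
3208 = 2^3 × 401


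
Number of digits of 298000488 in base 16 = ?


298000488 in base 16 = 11C32068
Number of digits = 8

8 digits (base 16)


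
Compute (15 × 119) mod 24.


15 × 119 = 1785
1785 mod 24 = 9


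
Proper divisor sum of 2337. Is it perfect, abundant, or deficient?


Proper divisors: 1, 3, 19, 41, 57, 123, 779
Sum = 1 + 3 + 19 + 41 + 57 + 123 + 779 = 1023
1023 < 2337 → deficient

s(2337) = 1023 (deficient)


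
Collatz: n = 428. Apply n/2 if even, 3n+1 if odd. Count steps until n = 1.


428 → 214 → 107 → 322 → 161 → 484 → 242 → 121 → 364 → 182 → 91 → 274 → 137 → 412 → 206 → 103 → 310 → 155 → 466 → 233 → 700 → 350 → 175 → 526 → 263 → 790 → 395 → 1186 → 593 → 1780 → 890 → 445 → 1336 → 668 → 334 → 167 → 502 → 251 → 754 → 377 → 1132 → 566 → 283 → 850 → 425 → 1276 → 638 → 319 → 958 → 479 → 1438 → 719 → 2158 → 1079 → 3238 → 1619 → 4858 → 2429 → 7288 → 3644 → 1822 → 911 → 2734 → 1367 → 4102 → 2051 → 6154 → 3077 → 9232 → 4616 → 2308 → 1154 → 577 → 1732 → 866 → 433 → 1300 → 650 → 325 → 976 → 488 → 244 → 122 → 61 → 184 → 92 → 46 → 23 → 70 → 35 → 106 → 53 → 160 → 80 → 40 → 20 → 10 → 5 → 16 → 8 → 4 → 2 → 1
Total steps = 102

102 steps


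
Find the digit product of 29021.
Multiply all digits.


2 × 9 × 0 × 2 × 1 = 0


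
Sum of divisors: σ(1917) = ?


Divisors of 1917: 1, 3, 9, 27, 71, 213, 639, 1917
Sum = 1 + 3 + 9 + 27 + 71 + 213 + 639 + 1917 = 2880

σ(1917) = 2880


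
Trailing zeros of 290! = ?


floor(290/5) = 58
floor(290/25) = 11
floor(290/125) = 2
Total = 71

71 trailing zeros


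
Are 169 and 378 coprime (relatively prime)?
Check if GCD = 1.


Euclidean algorithm:
378 = 2 * 169 + 40
169 = 4 * 40 + 9
40 = 4 * 9 + 4
9 = 2 * 4 + 1
4 = 4 * 1 + 0
GCD(169, 378) = 1

Yes, coprime (GCD = 1)


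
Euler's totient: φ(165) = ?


165 = 3 × 5 × 11
Prime factors: 3, 5, 11
φ(165) = 165 × (1-1/3) × (1-1/5) × (1-1/11)
= 165 × 2/3 × 4/5 × 10/11 = 80

φ(165) = 80


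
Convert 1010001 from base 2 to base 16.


1010001 (base 2) = 81 (decimal)
81 (decimal) = 51 (base 16)


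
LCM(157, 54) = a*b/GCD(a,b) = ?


GCD(157, 54) = 1
LCM = 157*54/1 = 8478/1 = 8478

LCM = 8478


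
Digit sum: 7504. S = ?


7 + 5 + 0 + 4 = 16


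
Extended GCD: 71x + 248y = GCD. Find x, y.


Tabular extended Euclidean (each row: r = 71*s + 248*t):
r=71, s=1, t=0
r=248, s=0, t=1
q=0: r=71, s=1, t=0   [71*(1) + 248*(0) = 71]
q=3: r=35, s=-3, t=1   [71*(-3) + 248*(1) = 35]
q=2: r=1, s=7, t=-2   [71*(7) + 248*(-2) = 1]
q=35: r=0, s=-248, t=71   [71*(-248) + 248*(71) = 0]
GCD = 1; from the row with r=1: x=7, y=-2
Check: 71*(7) + 248*(-2) = 497 - 496 = 1

GCD = 1, x = 7, y = -2


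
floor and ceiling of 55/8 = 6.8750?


55/8 = 6.8750
floor = 6
ceil = 7

floor = 6, ceil = 7


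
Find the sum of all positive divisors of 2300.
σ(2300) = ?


Divisors of 2300: 1, 2, 4, 5, 10, 20, 23, 25, 46, 50, 92, 100, 115, 230, 460, 575, 1150, 2300
Sum = 1 + 2 + 4 + 5 + 10 + 20 + 23 + 25 + 46 + 50 + 92 + 100 + 115 + 230 + 460 + 575 + 1150 + 2300 = 5208

σ(2300) = 5208


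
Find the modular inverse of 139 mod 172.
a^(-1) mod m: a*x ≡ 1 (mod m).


Use the extended Euclidean algorithm on (172, 139); each row r = 172*s + 139*t:
r=172, s=1, t=0
r=139, s=0, t=1
q=1: r=33, s=1, t=-1   [172*(1) + 139*(-1) = 33]
q=4: r=7, s=-4, t=5   [172*(-4) + 139*(5) = 7]
q=4: r=5, s=17, t=-21   [172*(17) + 139*(-21) = 5]
q=1: r=2, s=-21, t=26   [172*(-21) + 139*(26) = 2]
q=2: r=1, s=59, t=-73   [172*(59) + 139*(-73) = 1]
q=2: r=0, s=-139, t=172   [172*(-139) + 139*(172) = 0]
GCD = 1 with t = -73, so 139*(-73) ≡ 1 (mod 172)
Inverse = -73 mod 172 = 99
Check: 139 * 99 = 13761 ≡ 1 (mod 172)

139^(-1) ≡ 99 (mod 172)


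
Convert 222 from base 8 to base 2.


222 (base 8) = 146 (decimal)
146 (decimal) = 10010010 (base 2)


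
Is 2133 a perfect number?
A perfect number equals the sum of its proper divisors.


Proper divisors of 2133: 1, 3, 9, 27, 79, 237, 711
Sum = 1 + 3 + 9 + 27 + 79 + 237 + 711 = 1067

No, 2133 is not perfect (1067 ≠ 2133)


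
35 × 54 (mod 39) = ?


35 × 54 = 1890
1890 mod 39 = 18


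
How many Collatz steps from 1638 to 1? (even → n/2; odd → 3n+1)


1638 → 819 → 2458 → 1229 → 3688 → 1844 → 922 → 461 → 1384 → 692 → 346 → 173 → 520 → 260 → 130 → 65 → 196 → 98 → 49 → 148 → 74 → 37 → 112 → 56 → 28 → 14 → 7 → 22 → 11 → 34 → 17 → 52 → 26 → 13 → 40 → 20 → 10 → 5 → 16 → 8 → 4 → 2 → 1
Total steps = 42

42 steps


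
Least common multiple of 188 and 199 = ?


GCD(188, 199) = 1
LCM = 188*199/1 = 37412/1 = 37412

LCM = 37412


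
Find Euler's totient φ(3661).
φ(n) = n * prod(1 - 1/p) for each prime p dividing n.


3661 = 7 × 523
Prime factors: 7, 523
φ(3661) = 3661 × (1-1/7) × (1-1/523)
= 3661 × 6/7 × 522/523 = 3132

φ(3661) = 3132


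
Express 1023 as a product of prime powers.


1023 / 3 = 341
341 / 11 = 31
31 / 31 = 1
1023 = 3 × 11 × 31


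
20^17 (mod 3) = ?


20^1 mod 3 = 2
20^2 mod 3 = 1
20^3 mod 3 = 2
20^4 mod 3 = 1
20^5 mod 3 = 2
20^6 mod 3 = 1
20^7 mod 3 = 2
20^8 mod 3 = 1
20^9 mod 3 = 2
20^10 mod 3 = 1
20^11 mod 3 = 2
20^12 mod 3 = 1
20^13 mod 3 = 2
20^14 mod 3 = 1
20^15 mod 3 = 2
20^16 mod 3 = 1
20^17 mod 3 = 2


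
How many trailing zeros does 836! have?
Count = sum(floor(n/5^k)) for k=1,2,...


floor(836/5) = 167
floor(836/25) = 33
floor(836/125) = 6
floor(836/625) = 1
Total = 207

207 trailing zeros


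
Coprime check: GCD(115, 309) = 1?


Euclidean algorithm:
309 = 2 * 115 + 79
115 = 1 * 79 + 36
79 = 2 * 36 + 7
36 = 5 * 7 + 1
7 = 7 * 1 + 0
GCD(115, 309) = 1

Yes, coprime (GCD = 1)


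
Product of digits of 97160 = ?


9 × 7 × 1 × 6 × 0 = 0


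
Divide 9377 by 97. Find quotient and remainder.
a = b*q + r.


9377 = 97 * 96 + 65
Check: 9312 + 65 = 9377

q = 96, r = 65


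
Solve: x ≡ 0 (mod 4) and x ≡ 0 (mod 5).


M = 4*5 = 20
M1 = M/4 = 5, M2 = M/5 = 4
M1^(-1) mod 4 = 1, M2^(-1) mod 5 = 4
x = 0*5*1 + 0*4*4 = 0
0 mod 20 = 0
Check: 0 mod 4 = 0 ✓, 0 mod 5 = 0 ✓

x ≡ 0 (mod 20)


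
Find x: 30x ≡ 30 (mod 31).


GCD(30, 31) = 1, unique solution
a^(-1) mod 31 = 30
x = 30 * 30 mod 31 = 1

x ≡ 1 (mod 31)


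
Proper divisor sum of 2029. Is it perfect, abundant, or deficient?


Proper divisors: 1
Sum = 1 = 1
1 < 2029 → deficient

s(2029) = 1 (deficient)


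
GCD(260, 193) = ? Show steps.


260 = 1 * 193 + 67
193 = 2 * 67 + 59
67 = 1 * 59 + 8
59 = 7 * 8 + 3
8 = 2 * 3 + 2
3 = 1 * 2 + 1
2 = 2 * 1 + 0
GCD = 1


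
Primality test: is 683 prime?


Check divisors up to sqrt(683) = 26.1343
No divisors found.
683 is prime.

Yes, 683 is prime


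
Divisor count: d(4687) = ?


4687 = 43^1 × 109^1
d(4687) = (1+1) × (1+1) = 4

4 divisors


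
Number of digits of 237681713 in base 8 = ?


237681713 in base 8 = 1612536061
Number of digits = 10

10 digits (base 8)


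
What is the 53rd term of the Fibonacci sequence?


Sequence: 1, 1, 2, 3, 5, 8, 13, 21, 34, 55, 89, 144, 233, 377, 610, 987, 1597, 2584, 4181, 6765, 10946, 17711, 28657, 46368, 75025, 121393, 196418, 317811, 514229, 832040, 1346269, 2178309, 3524578, 5702887, 9227465, 14930352, 24157817, 39088169, 63245986, 102334155, 165580141, 267914296, 433494437, 701408733, 1134903170, 1836311903, 2971215073, 4807526976, 7778742049, 12586269025, 20365011074, 32951280099, 53316291173
F(53) = 53316291173


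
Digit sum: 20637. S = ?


2 + 0 + 6 + 3 + 7 = 18


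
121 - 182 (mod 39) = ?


121 - 182 = -61
-61 mod 39 = 17


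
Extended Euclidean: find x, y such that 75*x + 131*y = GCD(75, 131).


Tabular extended Euclidean (each row: r = 75*s + 131*t):
r=75, s=1, t=0
r=131, s=0, t=1
q=0: r=75, s=1, t=0   [75*(1) + 131*(0) = 75]
q=1: r=56, s=-1, t=1   [75*(-1) + 131*(1) = 56]
q=1: r=19, s=2, t=-1   [75*(2) + 131*(-1) = 19]
q=2: r=18, s=-5, t=3   [75*(-5) + 131*(3) = 18]
q=1: r=1, s=7, t=-4   [75*(7) + 131*(-4) = 1]
q=18: r=0, s=-131, t=75   [75*(-131) + 131*(75) = 0]
GCD = 1; from the row with r=1: x=7, y=-4
Check: 75*(7) + 131*(-4) = 525 - 524 = 1

GCD = 1, x = 7, y = -4


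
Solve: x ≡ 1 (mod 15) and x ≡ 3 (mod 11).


M = 15*11 = 165
M1 = M/15 = 11, M2 = M/11 = 15
M1^(-1) mod 15 = 11, M2^(-1) mod 11 = 3
x = 1*11*11 + 3*15*3 = 256
256 mod 165 = 91
Check: 91 mod 15 = 1 ✓, 91 mod 11 = 3 ✓

x ≡ 91 (mod 165)


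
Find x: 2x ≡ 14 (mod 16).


GCD(2, 16) = 2 divides 14
Divide: 1x ≡ 7 (mod 8)
x ≡ 7 (mod 8)


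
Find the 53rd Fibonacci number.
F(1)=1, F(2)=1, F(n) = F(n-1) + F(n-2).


Sequence: 1, 1, 2, 3, 5, 8, 13, 21, 34, 55, 89, 144, 233, 377, 610, 987, 1597, 2584, 4181, 6765, 10946, 17711, 28657, 46368, 75025, 121393, 196418, 317811, 514229, 832040, 1346269, 2178309, 3524578, 5702887, 9227465, 14930352, 24157817, 39088169, 63245986, 102334155, 165580141, 267914296, 433494437, 701408733, 1134903170, 1836311903, 2971215073, 4807526976, 7778742049, 12586269025, 20365011074, 32951280099, 53316291173
F(53) = 53316291173


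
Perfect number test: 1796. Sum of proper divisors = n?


Proper divisors of 1796: 1, 2, 4, 449, 898
Sum = 1 + 2 + 4 + 449 + 898 = 1354

No, 1796 is not perfect (1354 ≠ 1796)


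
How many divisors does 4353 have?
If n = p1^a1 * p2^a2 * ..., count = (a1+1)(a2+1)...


4353 = 3^1 × 1451^1
d(4353) = (1+1) × (1+1) = 4

4 divisors


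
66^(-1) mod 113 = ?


Use the extended Euclidean algorithm on (113, 66); each row r = 113*s + 66*t:
r=113, s=1, t=0
r=66, s=0, t=1
q=1: r=47, s=1, t=-1   [113*(1) + 66*(-1) = 47]
q=1: r=19, s=-1, t=2   [113*(-1) + 66*(2) = 19]
q=2: r=9, s=3, t=-5   [113*(3) + 66*(-5) = 9]
q=2: r=1, s=-7, t=12   [113*(-7) + 66*(12) = 1]
q=9: r=0, s=66, t=-113   [113*(66) + 66*(-113) = 0]
GCD = 1 with t = 12, so 66*(12) ≡ 1 (mod 113)
Inverse = 12 mod 113 = 12
Check: 66 * 12 = 792 ≡ 1 (mod 113)

66^(-1) ≡ 12 (mod 113)


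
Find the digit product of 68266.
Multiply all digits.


6 × 8 × 2 × 6 × 6 = 3456


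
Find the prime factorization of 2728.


2728 / 2 = 1364
1364 / 2 = 682
682 / 2 = 341
341 / 11 = 31
31 / 31 = 1
2728 = 2^3 × 11 × 31


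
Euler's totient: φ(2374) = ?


2374 = 2 × 1187
Prime factors: 2, 1187
φ(2374) = 2374 × (1-1/2) × (1-1/1187)
= 2374 × 1/2 × 1186/1187 = 1186

φ(2374) = 1186


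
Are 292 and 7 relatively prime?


Euclidean algorithm:
292 = 41 * 7 + 5
7 = 1 * 5 + 2
5 = 2 * 2 + 1
2 = 2 * 1 + 0
GCD(292, 7) = 1

Yes, coprime (GCD = 1)


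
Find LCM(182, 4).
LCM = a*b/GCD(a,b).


GCD(182, 4) = 2
LCM = 182*4/2 = 728/2 = 364

LCM = 364


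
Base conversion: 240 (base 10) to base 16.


240 (base 10) = 240 (decimal)
240 (decimal) = F0 (base 16)


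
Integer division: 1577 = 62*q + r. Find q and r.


1577 = 62 * 25 + 27
Check: 1550 + 27 = 1577

q = 25, r = 27


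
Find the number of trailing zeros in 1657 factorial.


floor(1657/5) = 331
floor(1657/25) = 66
floor(1657/125) = 13
floor(1657/625) = 2
Total = 412

412 trailing zeros


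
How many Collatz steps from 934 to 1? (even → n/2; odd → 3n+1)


934 → 467 → 1402 → 701 → 2104 → 1052 → 526 → 263 → 790 → 395 → 1186 → 593 → 1780 → 890 → 445 → 1336 → 668 → 334 → 167 → 502 → 251 → 754 → 377 → 1132 → 566 → 283 → 850 → 425 → 1276 → 638 → 319 → 958 → 479 → 1438 → 719 → 2158 → 1079 → 3238 → 1619 → 4858 → 2429 → 7288 → 3644 → 1822 → 911 → 2734 → 1367 → 4102 → 2051 → 6154 → 3077 → 9232 → 4616 → 2308 → 1154 → 577 → 1732 → 866 → 433 → 1300 → 650 → 325 → 976 → 488 → 244 → 122 → 61 → 184 → 92 → 46 → 23 → 70 → 35 → 106 → 53 → 160 → 80 → 40 → 20 → 10 → 5 → 16 → 8 → 4 → 2 → 1
Total steps = 85

85 steps


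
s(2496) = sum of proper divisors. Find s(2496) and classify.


Proper divisors: 1, 2, 3, 4, 6, 8, 12, 13, 16, 24, 26, 32, 39, 48, 52, 64, 78, 96, 104, 156, 192, 208, 312, 416, 624, 832, 1248
Sum = 1 + 2 + 3 + 4 + 6 + 8 + 12 + 13 + 16 + 24 + 26 + 32 + 39 + 48 + 52 + 64 + 78 + 96 + 104 + 156 + 192 + 208 + 312 + 416 + 624 + 832 + 1248 = 4616
4616 > 2496 → abundant

s(2496) = 4616 (abundant)


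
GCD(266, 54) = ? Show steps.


266 = 4 * 54 + 50
54 = 1 * 50 + 4
50 = 12 * 4 + 2
4 = 2 * 2 + 0
GCD = 2


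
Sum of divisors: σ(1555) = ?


Divisors of 1555: 1, 5, 311, 1555
Sum = 1 + 5 + 311 + 1555 = 1872

σ(1555) = 1872


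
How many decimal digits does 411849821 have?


411849821 has 9 digits in base 10
floor(log10(411849821)) + 1 = floor(8.6147) + 1 = 9

9 digits (base 10)


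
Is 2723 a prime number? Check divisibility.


2723 / 7 = 389 (exact division)
2723 is NOT prime.

No, 2723 is not prime


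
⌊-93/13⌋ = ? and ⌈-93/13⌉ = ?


-93/13 = -7.1538
floor = -8
ceil = -7

floor = -8, ceil = -7


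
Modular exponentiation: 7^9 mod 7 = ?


7^1 mod 7 = 0
7^2 mod 7 = 0
7^3 mod 7 = 0
7^4 mod 7 = 0
7^5 mod 7 = 0
7^6 mod 7 = 0
7^7 mod 7 = 0
7^8 mod 7 = 0
7^9 mod 7 = 0


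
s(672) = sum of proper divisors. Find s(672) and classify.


Proper divisors: 1, 2, 3, 4, 6, 7, 8, 12, 14, 16, 21, 24, 28, 32, 42, 48, 56, 84, 96, 112, 168, 224, 336
Sum = 1 + 2 + 3 + 4 + 6 + 7 + 8 + 12 + 14 + 16 + 21 + 24 + 28 + 32 + 42 + 48 + 56 + 84 + 96 + 112 + 168 + 224 + 336 = 1344
1344 > 672 → abundant

s(672) = 1344 (abundant)


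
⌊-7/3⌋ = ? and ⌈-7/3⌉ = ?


-7/3 = -2.3333
floor = -3
ceil = -2

floor = -3, ceil = -2


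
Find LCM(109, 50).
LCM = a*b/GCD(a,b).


GCD(109, 50) = 1
LCM = 109*50/1 = 5450/1 = 5450

LCM = 5450


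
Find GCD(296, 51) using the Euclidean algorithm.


296 = 5 * 51 + 41
51 = 1 * 41 + 10
41 = 4 * 10 + 1
10 = 10 * 1 + 0
GCD = 1


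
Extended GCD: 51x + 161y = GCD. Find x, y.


Tabular extended Euclidean (each row: r = 51*s + 161*t):
r=51, s=1, t=0
r=161, s=0, t=1
q=0: r=51, s=1, t=0   [51*(1) + 161*(0) = 51]
q=3: r=8, s=-3, t=1   [51*(-3) + 161*(1) = 8]
q=6: r=3, s=19, t=-6   [51*(19) + 161*(-6) = 3]
q=2: r=2, s=-41, t=13   [51*(-41) + 161*(13) = 2]
q=1: r=1, s=60, t=-19   [51*(60) + 161*(-19) = 1]
q=2: r=0, s=-161, t=51   [51*(-161) + 161*(51) = 0]
GCD = 1; from the row with r=1: x=60, y=-19
Check: 51*(60) + 161*(-19) = 3060 - 3059 = 1

GCD = 1, x = 60, y = -19


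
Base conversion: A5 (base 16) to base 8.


A5 (base 16) = 165 (decimal)
165 (decimal) = 245 (base 8)


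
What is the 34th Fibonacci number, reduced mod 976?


F(k) mod 976 for k=1..34:
1, 1, 2, 3, 5, 8, 13, 21, 34, 55, 89, 144, 233, 377, 610, 11, 621, 632, 277, 909, 210, 143, 353, 496, 849, 369, 242, 611, 853, 488, 365, 853, 242, 119
F(34) mod 976 = 119


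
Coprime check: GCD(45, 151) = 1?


Euclidean algorithm:
151 = 3 * 45 + 16
45 = 2 * 16 + 13
16 = 1 * 13 + 3
13 = 4 * 3 + 1
3 = 3 * 1 + 0
GCD(45, 151) = 1

Yes, coprime (GCD = 1)


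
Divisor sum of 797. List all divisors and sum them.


Divisors of 797: 1, 797
Sum = 1 + 797 = 798

σ(797) = 798
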